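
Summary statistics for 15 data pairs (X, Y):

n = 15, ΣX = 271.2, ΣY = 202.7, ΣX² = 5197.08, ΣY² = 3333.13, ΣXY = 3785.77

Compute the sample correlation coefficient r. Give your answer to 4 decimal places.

0.2895

r = (nΣXY − ΣXΣY) / √[(nΣX² − (ΣX)²)(nΣY² − (ΣY)²)]
Numerator: 15×3785.77 − 271.2×202.7 = 1814.31
Denominator: √[(77956.2 − 73549.44)(49996.95 − 41087.29)] = √[4406.76 × 8909.66] = 6265.9982
r = 1814.31 / 6265.9982 ≈ 0.2895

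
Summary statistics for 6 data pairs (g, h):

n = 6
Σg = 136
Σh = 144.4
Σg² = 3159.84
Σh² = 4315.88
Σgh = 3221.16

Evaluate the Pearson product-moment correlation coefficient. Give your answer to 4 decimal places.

r = (nΣgh − ΣgΣh) / √[(nΣg² − (Σg)²)(nΣh² − (Σh)²)]
Numerator: 6×3221.16 − 136×144.4 = -311.44
Denominator: √[(18959.04 − 18496)(25895.28 − 20851.36)] = √[463.04 × 5043.92] = 1528.2463
r = -311.44 / 1528.2463 ≈ -0.2038

-0.2038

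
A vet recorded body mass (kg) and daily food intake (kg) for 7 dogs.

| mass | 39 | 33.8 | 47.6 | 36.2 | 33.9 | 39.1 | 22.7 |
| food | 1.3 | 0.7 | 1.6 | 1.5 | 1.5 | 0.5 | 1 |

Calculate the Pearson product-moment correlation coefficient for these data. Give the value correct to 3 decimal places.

n = 7, Σx = 252.3, Σy = 8.1, Σx² = 9432.95, Σy² = 10.49, Σxy = 297.92
nΣxy − ΣxΣy = 2085.44 − 2043.63 = 41.81
nΣx² − (Σx)² = 66030.65 − 63655.29 = 2375.36; nΣy² − (Σy)² = 73.43 − 65.61 = 7.82
r = 41.81 / √(2375.36 × 7.82) = 41.81 / 136.2913 ≈ 0.307

0.307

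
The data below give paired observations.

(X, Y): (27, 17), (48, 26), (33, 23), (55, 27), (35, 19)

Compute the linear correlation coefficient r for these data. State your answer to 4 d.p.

n = 5, ΣX = 198, ΣY = 112, ΣX² = 8372, ΣY² = 2584, ΣXY = 4616
nΣXY − ΣXΣY = 23080 − 22176 = 904
nΣX² − (ΣX)² = 41860 − 39204 = 2656; nΣY² − (ΣY)² = 12920 − 12544 = 376
r = 904 / √(2656 × 376) = 904 / 999.3278 ≈ 0.9046

0.9046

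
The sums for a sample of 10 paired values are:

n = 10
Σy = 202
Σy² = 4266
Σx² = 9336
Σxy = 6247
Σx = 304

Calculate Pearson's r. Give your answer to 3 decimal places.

0.802

r = (nΣxy − ΣxΣy) / √[(nΣx² − (Σx)²)(nΣy² − (Σy)²)]
Numerator: 10×6247 − 304×202 = 1062
Denominator: √[(93360 − 92416)(42660 − 40804)] = √[944 × 1856] = 1323.6555
r = 1062 / 1323.6555 ≈ 0.802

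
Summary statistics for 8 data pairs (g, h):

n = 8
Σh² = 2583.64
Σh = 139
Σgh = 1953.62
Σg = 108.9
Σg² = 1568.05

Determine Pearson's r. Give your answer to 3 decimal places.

0.512

r = (nΣgh − ΣgΣh) / √[(nΣg² − (Σg)²)(nΣh² − (Σh)²)]
Numerator: 8×1953.62 − 108.9×139 = 491.86
Denominator: √[(12544.4 − 11859.21)(20669.12 − 19321)] = √[685.19 × 1348.12] = 961.1027
r = 491.86 / 961.1027 ≈ 0.512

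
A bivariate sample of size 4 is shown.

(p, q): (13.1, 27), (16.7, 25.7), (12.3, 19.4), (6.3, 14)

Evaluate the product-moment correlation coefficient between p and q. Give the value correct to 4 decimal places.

0.8721

n = 4, Σp = 48.4, Σq = 86.1, Σp² = 641.48, Σq² = 1961.85, Σpq = 1109.71
nΣpq − ΣpΣq = 4438.84 − 4167.24 = 271.6
nΣp² − (Σp)² = 2565.92 − 2342.56 = 223.36; nΣq² − (Σq)² = 7847.4 − 7413.21 = 434.19
r = 271.6 / √(223.36 × 434.19) = 271.6 / 311.4172 ≈ 0.8721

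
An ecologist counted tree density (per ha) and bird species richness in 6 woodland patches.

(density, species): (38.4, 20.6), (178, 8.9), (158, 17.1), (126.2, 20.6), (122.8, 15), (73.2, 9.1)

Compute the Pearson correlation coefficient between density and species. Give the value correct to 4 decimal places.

-0.3019

n = 6, Σx = 696.6, Σy = 91.3, Σx² = 94487.08, Σy² = 1528.15, Σxy = 10184.88
nΣxy − ΣxΣy = 61109.28 − 63599.58 = -2490.3
nΣx² − (Σx)² = 566922.48 − 485251.56 = 81670.92; nΣy² − (Σy)² = 9168.9 − 8335.69 = 833.21
r = -2490.3 / √(81670.92 × 833.21) = -2490.3 / 8249.1834 ≈ -0.3019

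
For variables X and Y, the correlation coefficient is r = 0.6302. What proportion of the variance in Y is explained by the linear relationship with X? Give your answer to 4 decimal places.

0.3972

r² = (0.6302)² = 0.3972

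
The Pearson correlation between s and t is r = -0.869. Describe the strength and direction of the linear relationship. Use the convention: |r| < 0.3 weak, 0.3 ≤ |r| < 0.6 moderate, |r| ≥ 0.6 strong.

strong negative

r = -0.869 < 0 so the relationship is negative.
|r| = 0.869, which falls in the strong range.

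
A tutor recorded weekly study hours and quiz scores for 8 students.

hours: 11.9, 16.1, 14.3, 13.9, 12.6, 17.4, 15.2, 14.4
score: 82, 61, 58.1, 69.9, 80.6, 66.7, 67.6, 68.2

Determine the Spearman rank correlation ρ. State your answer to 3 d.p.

-0.738

Rank hours: 1, 7, 4, 3, 2, 8, 6, 5
Rank score: 8, 2, 1, 6, 7, 3, 4, 5
d = rank(hours) − rank(score): -7, 5, 3, -3, -5, 5, 2, 0; Σd² = 146
ρ = 1 − 6Σd² / [n(n²−1)] = 1 − 6×146 / (8×63) = 1 − 876/504 ≈ -0.738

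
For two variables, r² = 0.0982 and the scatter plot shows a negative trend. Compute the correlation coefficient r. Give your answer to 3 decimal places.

|r| = √0.0982 = 0.313
The association is negative, so r = −0.313.

-0.313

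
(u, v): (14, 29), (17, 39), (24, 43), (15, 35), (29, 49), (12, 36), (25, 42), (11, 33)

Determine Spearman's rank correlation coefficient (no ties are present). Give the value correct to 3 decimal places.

0.857

Rank u: 3, 5, 6, 4, 8, 2, 7, 1
Rank v: 1, 5, 7, 3, 8, 4, 6, 2
d = rank(u) − rank(v): 2, 0, -1, 1, 0, -2, 1, -1; Σd² = 12
ρ = 1 − 6Σd² / [n(n²−1)] = 1 − 6×12 / (8×63) = 1 − 72/504 ≈ 0.857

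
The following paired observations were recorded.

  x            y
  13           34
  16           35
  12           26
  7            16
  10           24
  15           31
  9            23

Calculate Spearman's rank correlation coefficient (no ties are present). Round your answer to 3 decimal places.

Rank x: 5, 7, 4, 1, 3, 6, 2
Rank y: 6, 7, 4, 1, 3, 5, 2
d = rank(x) − rank(y): -1, 0, 0, 0, 0, 1, 0; Σd² = 2
ρ = 1 − 6Σd² / [n(n²−1)] = 1 − 6×2 / (7×48) = 1 − 12/336 ≈ 0.964

0.964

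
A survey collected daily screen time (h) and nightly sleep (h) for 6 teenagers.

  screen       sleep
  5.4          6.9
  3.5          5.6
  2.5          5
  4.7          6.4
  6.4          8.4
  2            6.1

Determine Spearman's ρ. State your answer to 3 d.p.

0.829

Rank screen: 5, 3, 2, 4, 6, 1
Rank sleep: 5, 2, 1, 4, 6, 3
d = rank(screen) − rank(sleep): 0, 1, 1, 0, 0, -2; Σd² = 6
ρ = 1 − 6Σd² / [n(n²−1)] = 1 − 6×6 / (6×35) = 1 − 36/210 ≈ 0.829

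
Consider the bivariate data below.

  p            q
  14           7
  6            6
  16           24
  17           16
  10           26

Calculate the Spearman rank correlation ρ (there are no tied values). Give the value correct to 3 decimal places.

0.300

Rank p: 3, 1, 4, 5, 2
Rank q: 2, 1, 4, 3, 5
d = rank(p) − rank(q): 1, 0, 0, 2, -3; Σd² = 14
ρ = 1 − 6Σd² / [n(n²−1)] = 1 − 6×14 / (5×24) = 1 − 84/120 ≈ 0.300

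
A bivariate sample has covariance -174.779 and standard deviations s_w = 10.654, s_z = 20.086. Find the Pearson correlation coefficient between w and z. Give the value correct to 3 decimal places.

r = Cov(w,z) / (s_w · s_z) = -174.779 / (10.654 × 20.086)
  = -174.779 / 213.9962 ≈ -0.817

-0.817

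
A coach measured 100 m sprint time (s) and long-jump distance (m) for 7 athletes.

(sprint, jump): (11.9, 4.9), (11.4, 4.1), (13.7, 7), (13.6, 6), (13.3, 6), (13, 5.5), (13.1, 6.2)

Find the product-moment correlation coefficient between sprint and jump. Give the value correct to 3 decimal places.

0.938

n = 7, Σx = 90, Σy = 39.7, Σx² = 1161.72, Σy² = 230.51, Σxy = 515.07
nΣxy − ΣxΣy = 3605.49 − 3573 = 32.49
nΣx² − (Σx)² = 8132.04 − 8100 = 32.04; nΣy² − (Σy)² = 1613.57 − 1576.09 = 37.48
r = 32.49 / √(32.04 × 37.48) = 32.49 / 34.6534 ≈ 0.938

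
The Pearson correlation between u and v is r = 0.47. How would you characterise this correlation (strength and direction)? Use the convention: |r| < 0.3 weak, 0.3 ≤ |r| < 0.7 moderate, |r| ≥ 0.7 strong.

moderate positive

r = 0.47 > 0 so the relationship is positive.
|r| = 0.47, which falls in the moderate range.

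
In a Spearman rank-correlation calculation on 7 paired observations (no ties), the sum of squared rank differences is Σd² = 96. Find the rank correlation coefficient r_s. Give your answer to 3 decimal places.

-0.714

ρ = 1 − 6Σd² / [n(n²−1)] = 1 − 6×96 / (7×48)
  = 1 − 576/336 = 1 − 1.7143 ≈ -0.714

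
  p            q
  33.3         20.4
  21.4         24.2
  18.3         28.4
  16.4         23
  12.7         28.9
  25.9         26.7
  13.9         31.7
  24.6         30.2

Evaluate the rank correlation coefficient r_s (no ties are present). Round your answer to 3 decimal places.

-0.500

Rank p: 8, 5, 4, 3, 1, 7, 2, 6
Rank q: 1, 3, 5, 2, 6, 4, 8, 7
d = rank(p) − rank(q): 7, 2, -1, 1, -5, 3, -6, -1; Σd² = 126
ρ = 1 − 6Σd² / [n(n²−1)] = 1 − 6×126 / (8×63) = 1 − 756/504 ≈ -0.500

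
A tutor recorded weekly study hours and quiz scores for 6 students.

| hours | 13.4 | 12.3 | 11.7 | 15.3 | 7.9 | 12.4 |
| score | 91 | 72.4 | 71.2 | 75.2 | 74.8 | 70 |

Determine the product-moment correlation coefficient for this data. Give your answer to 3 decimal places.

n = 6, Σx = 73, Σy = 454.6, Σx² = 918, Σy² = 34742.28, Σxy = 5552.44
nΣxy − ΣxΣy = 33314.64 − 33185.8 = 128.84
nΣx² − (Σx)² = 5508 − 5329 = 179; nΣy² − (Σy)² = 208453.68 − 206661.16 = 1792.52
r = 128.84 / √(179 × 1792.52) = 128.84 / 566.4460 ≈ 0.227

0.227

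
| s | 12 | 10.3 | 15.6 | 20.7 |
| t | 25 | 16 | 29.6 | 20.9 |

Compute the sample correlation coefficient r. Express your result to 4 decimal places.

n = 4, Σs = 58.6, Σt = 91.5, Σs² = 921.94, Σt² = 2193.97, Σst = 1359.19
nΣst − ΣsΣt = 5436.76 − 5361.9 = 74.86
nΣs² − (Σs)² = 3687.76 − 3433.96 = 253.8; nΣt² − (Σt)² = 8775.88 − 8372.25 = 403.63
r = 74.86 / √(253.8 × 403.63) = 74.86 / 320.0645 ≈ 0.2339

0.2339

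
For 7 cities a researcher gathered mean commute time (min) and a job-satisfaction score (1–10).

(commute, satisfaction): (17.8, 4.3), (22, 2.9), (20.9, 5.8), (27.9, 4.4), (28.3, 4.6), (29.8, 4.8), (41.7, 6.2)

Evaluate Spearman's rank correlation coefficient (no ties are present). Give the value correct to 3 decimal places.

Rank commute: 1, 3, 2, 4, 5, 6, 7
Rank satisfaction: 2, 1, 6, 3, 4, 5, 7
d = rank(commute) − rank(satisfaction): -1, 2, -4, 1, 1, 1, 0; Σd² = 24
ρ = 1 − 6Σd² / [n(n²−1)] = 1 − 6×24 / (7×48) = 1 − 144/336 ≈ 0.571

0.571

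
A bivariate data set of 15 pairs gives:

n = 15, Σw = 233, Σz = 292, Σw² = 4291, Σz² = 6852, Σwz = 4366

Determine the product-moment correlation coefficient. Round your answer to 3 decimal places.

r = (nΣwz − ΣwΣz) / √[(nΣw² − (Σw)²)(nΣz² − (Σz)²)]
Numerator: 15×4366 − 233×292 = -2546
Denominator: √[(64365 − 54289)(102780 − 85264)] = √[10076 × 17516] = 13284.9997
r = -2546 / 13284.9997 ≈ -0.192

-0.192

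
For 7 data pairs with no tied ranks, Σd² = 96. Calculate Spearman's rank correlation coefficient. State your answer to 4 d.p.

-0.7143

ρ = 1 − 6Σd² / [n(n²−1)] = 1 − 6×96 / (7×48)
  = 1 − 576/336 = 1 − 1.71429 ≈ -0.7143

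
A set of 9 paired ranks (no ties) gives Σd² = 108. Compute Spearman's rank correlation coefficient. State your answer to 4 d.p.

ρ = 1 − 6Σd² / [n(n²−1)] = 1 − 6×108 / (9×80)
  = 1 − 648/720 = 1 − 0.90000 ≈ 0.1000

0.1000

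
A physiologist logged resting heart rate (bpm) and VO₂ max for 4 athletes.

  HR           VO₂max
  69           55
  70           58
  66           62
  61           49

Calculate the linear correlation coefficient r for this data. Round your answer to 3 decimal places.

n = 4, Σx = 266, Σy = 224, Σx² = 17738, Σy² = 12634, Σxy = 14936
nΣxy − ΣxΣy = 59744 − 59584 = 160
nΣx² − (Σx)² = 70952 − 70756 = 196; nΣy² − (Σy)² = 50536 − 50176 = 360
r = 160 / √(196 × 360) = 160 / 265.6313 ≈ 0.602

0.602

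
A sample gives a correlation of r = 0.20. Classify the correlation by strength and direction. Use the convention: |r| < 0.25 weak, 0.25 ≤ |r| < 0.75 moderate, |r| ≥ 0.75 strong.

weak positive

r = 0.20 > 0 so the relationship is positive.
|r| = 0.20, which falls in the weak range.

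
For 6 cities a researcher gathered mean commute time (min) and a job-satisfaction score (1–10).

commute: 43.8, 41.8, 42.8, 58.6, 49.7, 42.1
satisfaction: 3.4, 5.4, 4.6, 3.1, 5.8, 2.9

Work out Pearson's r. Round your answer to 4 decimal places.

n = 6, Σx = 278.8, Σy = 25.2, Σx² = 13173.98, Σy² = 113.54, Σxy = 1163.53
nΣxy − ΣxΣy = 6981.18 − 7025.76 = -44.58
nΣx² − (Σx)² = 79043.88 − 77729.44 = 1314.44; nΣy² − (Σy)² = 681.24 − 635.04 = 46.2
r = -44.58 / √(1314.44 × 46.2) = -44.58 / 246.4287 ≈ -0.1809

-0.1809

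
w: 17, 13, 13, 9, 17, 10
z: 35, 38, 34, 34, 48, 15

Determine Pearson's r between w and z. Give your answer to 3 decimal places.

n = 6, Σw = 79, Σz = 204, Σw² = 1097, Σz² = 7510, Σwz = 2803
nΣwz − ΣwΣz = 16818 − 16116 = 702
nΣw² − (Σw)² = 6582 − 6241 = 341; nΣz² − (Σz)² = 45060 − 41616 = 3444
r = 702 / √(341 × 3444) = 702 / 1083.6992 ≈ 0.648

0.648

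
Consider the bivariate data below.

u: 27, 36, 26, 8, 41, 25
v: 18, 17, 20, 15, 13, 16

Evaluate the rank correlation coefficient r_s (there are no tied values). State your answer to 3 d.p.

Rank u: 4, 5, 3, 1, 6, 2
Rank v: 5, 4, 6, 2, 1, 3
d = rank(u) − rank(v): -1, 1, -3, -1, 5, -1; Σd² = 38
ρ = 1 − 6Σd² / [n(n²−1)] = 1 − 6×38 / (6×35) = 1 − 228/210 ≈ -0.086

-0.086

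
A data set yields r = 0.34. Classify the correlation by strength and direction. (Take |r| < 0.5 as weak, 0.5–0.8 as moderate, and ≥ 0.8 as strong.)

weak positive

r = 0.34 > 0 so the relationship is positive.
|r| = 0.34, which falls in the weak range.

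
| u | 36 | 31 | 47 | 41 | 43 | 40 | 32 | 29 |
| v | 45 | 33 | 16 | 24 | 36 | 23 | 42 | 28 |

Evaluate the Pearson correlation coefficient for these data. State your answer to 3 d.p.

-0.514

n = 8, Σu = 299, Σv = 247, Σu² = 11461, Σv² = 8319, Σuv = 9003
nΣuv − ΣuΣv = 72024 − 73853 = -1829
nΣu² − (Σu)² = 91688 − 89401 = 2287; nΣv² − (Σv)² = 66552 − 61009 = 5543
r = -1829 / √(2287 × 5543) = -1829 / 3560.4552 ≈ -0.514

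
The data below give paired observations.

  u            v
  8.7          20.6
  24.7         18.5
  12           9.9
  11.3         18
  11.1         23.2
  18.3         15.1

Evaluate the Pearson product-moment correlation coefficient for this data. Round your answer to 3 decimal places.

n = 6, Σu = 86.1, Σv = 105.3, Σu² = 1415.57, Σv² = 1954.87, Σuv = 1492.22
nΣuv − ΣuΣv = 8953.32 − 9066.33 = -113.01
nΣu² − (Σu)² = 8493.42 − 7413.21 = 1080.21; nΣv² − (Σv)² = 11729.22 − 11088.09 = 641.13
r = -113.01 / √(1080.21 × 641.13) = -113.01 / 832.1989 ≈ -0.136

-0.136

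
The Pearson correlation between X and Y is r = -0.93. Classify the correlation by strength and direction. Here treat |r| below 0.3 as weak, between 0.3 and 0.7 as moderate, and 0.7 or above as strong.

strong negative

r = -0.93 < 0 so the relationship is negative.
|r| = 0.93, which falls in the strong range.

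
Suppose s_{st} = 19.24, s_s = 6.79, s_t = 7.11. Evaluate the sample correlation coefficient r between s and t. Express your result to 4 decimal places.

0.3985

r = Cov(s,t) / (s_s · s_t) = 19.24 / (6.79 × 7.11)
  = 19.24 / 48.2769 ≈ 0.3985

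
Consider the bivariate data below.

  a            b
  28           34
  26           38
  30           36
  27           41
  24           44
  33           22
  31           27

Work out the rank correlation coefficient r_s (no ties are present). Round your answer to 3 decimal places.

-0.929

Rank a: 4, 2, 5, 3, 1, 7, 6
Rank b: 3, 5, 4, 6, 7, 1, 2
d = rank(a) − rank(b): 1, -3, 1, -3, -6, 6, 4; Σd² = 108
ρ = 1 − 6Σd² / [n(n²−1)] = 1 − 6×108 / (7×48) = 1 − 648/336 ≈ -0.929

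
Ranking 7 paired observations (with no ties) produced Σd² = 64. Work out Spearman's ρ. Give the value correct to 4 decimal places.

-0.1429

ρ = 1 − 6Σd² / [n(n²−1)] = 1 − 6×64 / (7×48)
  = 1 − 384/336 = 1 − 1.14286 ≈ -0.1429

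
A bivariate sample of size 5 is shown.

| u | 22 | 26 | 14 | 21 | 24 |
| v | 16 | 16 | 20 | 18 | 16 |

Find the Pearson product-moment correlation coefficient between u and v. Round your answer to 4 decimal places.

-0.9316

n = 5, Σu = 107, Σv = 86, Σu² = 2373, Σv² = 1492, Σuv = 1810
nΣuv − ΣuΣv = 9050 − 9202 = -152
nΣu² − (Σu)² = 11865 − 11449 = 416; nΣv² − (Σv)² = 7460 − 7396 = 64
r = -152 / √(416 × 64) = -152 / 163.1686 ≈ -0.9316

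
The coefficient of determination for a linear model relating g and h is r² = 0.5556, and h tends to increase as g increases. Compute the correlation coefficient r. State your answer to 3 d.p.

|r| = √0.5556 = 0.745
The association is positive, so r = 0.745.

0.745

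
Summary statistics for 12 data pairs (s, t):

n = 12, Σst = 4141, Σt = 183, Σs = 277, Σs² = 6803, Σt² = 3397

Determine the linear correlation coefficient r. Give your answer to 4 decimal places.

r = (nΣst − ΣsΣt) / √[(nΣs² − (Σs)²)(nΣt² − (Σt)²)]
Numerator: 12×4141 − 277×183 = -999
Denominator: √[(81636 − 76729)(40764 − 33489)] = √[4907 × 7275] = 5974.8159
r = -999 / 5974.8159 ≈ -0.1672

-0.1672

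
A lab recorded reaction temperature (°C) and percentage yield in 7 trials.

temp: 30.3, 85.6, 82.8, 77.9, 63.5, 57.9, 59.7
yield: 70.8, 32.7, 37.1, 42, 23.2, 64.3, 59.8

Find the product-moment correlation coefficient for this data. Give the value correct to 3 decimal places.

n = 7, Σx = 457.7, Σy = 329.9, Σx² = 32118.45, Σy² = 17471.11, Σxy = 20054.27
nΣxy − ΣxΣy = 140379.89 − 150995.23 = -10615.34
nΣx² − (Σx)² = 224829.15 − 209489.29 = 15339.86; nΣy² − (Σy)² = 122297.77 − 108834.01 = 13463.76
r = -10615.34 / √(15339.86 × 13463.76) = -10615.34 / 14371.2280 ≈ -0.739

-0.739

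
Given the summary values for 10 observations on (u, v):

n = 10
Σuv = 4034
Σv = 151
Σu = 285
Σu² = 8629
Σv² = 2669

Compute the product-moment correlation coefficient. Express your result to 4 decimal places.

-0.6072

r = (nΣuv − ΣuΣv) / √[(nΣu² − (Σu)²)(nΣv² − (Σv)²)]
Numerator: 10×4034 − 285×151 = -2695
Denominator: √[(86290 − 81225)(26690 − 22801)] = √[5065 × 3889] = 4438.2187
r = -2695 / 4438.2187 ≈ -0.6072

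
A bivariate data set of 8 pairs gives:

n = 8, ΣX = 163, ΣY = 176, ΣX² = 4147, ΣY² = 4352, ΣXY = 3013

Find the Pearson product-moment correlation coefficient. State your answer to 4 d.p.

-0.9101

r = (nΣXY − ΣXΣY) / √[(nΣX² − (ΣX)²)(nΣY² − (ΣY)²)]
Numerator: 8×3013 − 163×176 = -4584
Denominator: √[(33176 − 26569)(34816 − 30976)] = √[6607 × 3840] = 5036.9515
r = -4584 / 5036.9515 ≈ -0.9101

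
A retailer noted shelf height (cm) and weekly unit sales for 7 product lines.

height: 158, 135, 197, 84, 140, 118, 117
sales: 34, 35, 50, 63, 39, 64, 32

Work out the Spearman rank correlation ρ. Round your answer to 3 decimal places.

Rank height: 6, 4, 7, 1, 5, 3, 2
Rank sales: 2, 3, 5, 6, 4, 7, 1
d = rank(height) − rank(sales): 4, 1, 2, -5, 1, -4, 1; Σd² = 64
ρ = 1 − 6Σd² / [n(n²−1)] = 1 − 6×64 / (7×48) = 1 − 384/336 ≈ -0.143

-0.143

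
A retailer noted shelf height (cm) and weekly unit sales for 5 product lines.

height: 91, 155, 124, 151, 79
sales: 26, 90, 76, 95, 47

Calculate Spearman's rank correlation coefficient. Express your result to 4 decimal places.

Rank height: 2, 5, 3, 4, 1
Rank sales: 1, 4, 3, 5, 2
d = rank(height) − rank(sales): 1, 1, 0, -1, -1; Σd² = 4
ρ = 1 − 6Σd² / [n(n²−1)] = 1 − 6×4 / (5×24) = 1 − 24/120 ≈ 0.8000

0.8000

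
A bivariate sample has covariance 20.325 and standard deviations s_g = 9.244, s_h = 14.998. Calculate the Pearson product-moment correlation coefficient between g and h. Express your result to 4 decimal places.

0.1466

r = Cov(g,h) / (s_g · s_h) = 20.325 / (9.244 × 14.998)
  = 20.325 / 138.6415 ≈ 0.1466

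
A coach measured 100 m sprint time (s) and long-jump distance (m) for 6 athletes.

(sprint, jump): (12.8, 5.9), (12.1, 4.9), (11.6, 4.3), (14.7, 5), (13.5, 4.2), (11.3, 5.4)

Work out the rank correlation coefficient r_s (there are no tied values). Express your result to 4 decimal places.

-0.1429

Rank sprint: 4, 3, 2, 6, 5, 1
Rank jump: 6, 3, 2, 4, 1, 5
d = rank(sprint) − rank(jump): -2, 0, 0, 2, 4, -4; Σd² = 40
ρ = 1 − 6Σd² / [n(n²−1)] = 1 − 6×40 / (6×35) = 1 − 240/210 ≈ -0.1429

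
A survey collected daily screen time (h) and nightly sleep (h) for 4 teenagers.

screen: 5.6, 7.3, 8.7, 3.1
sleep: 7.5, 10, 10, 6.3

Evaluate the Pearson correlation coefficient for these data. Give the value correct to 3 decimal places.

0.955

n = 4, Σx = 24.7, Σy = 33.8, Σx² = 169.95, Σy² = 295.94, Σxy = 221.53
nΣxy − ΣxΣy = 886.12 − 834.86 = 51.26
nΣx² − (Σx)² = 679.8 − 610.09 = 69.71; nΣy² − (Σy)² = 1183.76 − 1142.44 = 41.32
r = 51.26 / √(69.71 × 41.32) = 51.26 / 53.6695 ≈ 0.955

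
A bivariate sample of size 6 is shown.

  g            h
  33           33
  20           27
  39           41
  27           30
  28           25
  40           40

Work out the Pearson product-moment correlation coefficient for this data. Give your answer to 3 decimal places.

0.898

n = 6, Σg = 187, Σh = 196, Σg² = 6123, Σh² = 6624, Σgh = 6338
nΣgh − ΣgΣh = 38028 − 36652 = 1376
nΣg² − (Σg)² = 36738 − 34969 = 1769; nΣh² − (Σh)² = 39744 − 38416 = 1328
r = 1376 / √(1769 × 1328) = 1376 / 1532.7205 ≈ 0.898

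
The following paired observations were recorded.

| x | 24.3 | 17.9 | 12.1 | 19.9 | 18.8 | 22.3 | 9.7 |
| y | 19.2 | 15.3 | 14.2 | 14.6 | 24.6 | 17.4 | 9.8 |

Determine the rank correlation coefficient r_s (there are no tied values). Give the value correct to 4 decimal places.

Rank x: 7, 3, 2, 5, 4, 6, 1
Rank y: 6, 4, 2, 3, 7, 5, 1
d = rank(x) − rank(y): 1, -1, 0, 2, -3, 1, 0; Σd² = 16
ρ = 1 − 6Σd² / [n(n²−1)] = 1 − 6×16 / (7×48) = 1 − 96/336 ≈ 0.7143

0.7143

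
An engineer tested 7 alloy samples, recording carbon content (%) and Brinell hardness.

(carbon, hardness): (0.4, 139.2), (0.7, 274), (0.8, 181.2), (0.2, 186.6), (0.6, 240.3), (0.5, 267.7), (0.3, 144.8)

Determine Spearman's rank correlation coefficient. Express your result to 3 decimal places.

Rank carbon: 3, 6, 7, 1, 5, 4, 2
Rank hardness: 1, 7, 3, 4, 5, 6, 2
d = rank(carbon) − rank(hardness): 2, -1, 4, -3, 0, -2, 0; Σd² = 34
ρ = 1 − 6Σd² / [n(n²−1)] = 1 − 6×34 / (7×48) = 1 − 204/336 ≈ 0.393

0.393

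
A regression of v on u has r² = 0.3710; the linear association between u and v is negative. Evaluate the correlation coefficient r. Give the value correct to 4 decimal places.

-0.6091

|r| = √0.3710 = 0.6091
The association is negative, so r = −0.6091.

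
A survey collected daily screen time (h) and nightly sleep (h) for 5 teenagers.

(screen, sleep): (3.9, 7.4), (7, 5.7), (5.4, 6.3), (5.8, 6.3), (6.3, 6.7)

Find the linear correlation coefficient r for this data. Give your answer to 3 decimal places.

-0.861

n = 5, Σx = 28.4, Σy = 32.4, Σx² = 166.7, Σy² = 211.52, Σxy = 181.53
nΣxy − ΣxΣy = 907.65 − 920.16 = -12.51
nΣx² − (Σx)² = 833.5 − 806.56 = 26.94; nΣy² − (Σy)² = 1057.6 − 1049.76 = 7.84
r = -12.51 / √(26.94 × 7.84) = -12.51 / 14.5331 ≈ -0.861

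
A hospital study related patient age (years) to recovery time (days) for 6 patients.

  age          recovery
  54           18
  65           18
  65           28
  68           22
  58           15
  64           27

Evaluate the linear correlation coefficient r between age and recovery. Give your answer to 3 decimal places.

0.559

n = 6, Σx = 374, Σy = 128, Σx² = 23450, Σy² = 2870, Σxy = 8056
nΣxy − ΣxΣy = 48336 − 47872 = 464
nΣx² − (Σx)² = 140700 − 139876 = 824; nΣy² − (Σy)² = 17220 − 16384 = 836
r = 464 / √(824 × 836) = 464 / 829.9783 ≈ 0.559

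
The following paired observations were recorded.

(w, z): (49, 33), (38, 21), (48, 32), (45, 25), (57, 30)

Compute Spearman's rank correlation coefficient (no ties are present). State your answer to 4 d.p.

Rank w: 4, 1, 3, 2, 5
Rank z: 5, 1, 4, 2, 3
d = rank(w) − rank(z): -1, 0, -1, 0, 2; Σd² = 6
ρ = 1 − 6Σd² / [n(n²−1)] = 1 − 6×6 / (5×24) = 1 − 36/120 ≈ 0.7000

0.7000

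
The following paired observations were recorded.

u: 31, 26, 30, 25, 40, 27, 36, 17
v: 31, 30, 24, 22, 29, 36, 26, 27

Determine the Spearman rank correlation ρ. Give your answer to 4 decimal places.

Rank u: 6, 3, 5, 2, 8, 4, 7, 1
Rank v: 7, 6, 2, 1, 5, 8, 3, 4
d = rank(u) − rank(v): -1, -3, 3, 1, 3, -4, 4, -3; Σd² = 70
ρ = 1 − 6Σd² / [n(n²−1)] = 1 − 6×70 / (8×63) = 1 − 420/504 ≈ 0.1667

0.1667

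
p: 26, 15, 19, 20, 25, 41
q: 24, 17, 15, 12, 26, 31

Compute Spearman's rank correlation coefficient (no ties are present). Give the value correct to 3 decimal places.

Rank p: 5, 1, 2, 3, 4, 6
Rank q: 4, 3, 2, 1, 5, 6
d = rank(p) − rank(q): 1, -2, 0, 2, -1, 0; Σd² = 10
ρ = 1 − 6Σd² / [n(n²−1)] = 1 − 6×10 / (6×35) = 1 − 60/210 ≈ 0.714

0.714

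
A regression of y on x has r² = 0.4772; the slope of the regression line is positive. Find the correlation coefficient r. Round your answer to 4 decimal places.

|r| = √0.4772 = 0.6908
The association is positive, so r = 0.6908.

0.6908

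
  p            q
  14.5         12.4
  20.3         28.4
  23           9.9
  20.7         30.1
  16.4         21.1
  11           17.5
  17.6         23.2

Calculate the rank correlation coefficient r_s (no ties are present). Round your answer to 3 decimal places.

Rank p: 2, 5, 7, 6, 3, 1, 4
Rank q: 2, 6, 1, 7, 4, 3, 5
d = rank(p) − rank(q): 0, -1, 6, -1, -1, -2, -1; Σd² = 44
ρ = 1 − 6Σd² / [n(n²−1)] = 1 − 6×44 / (7×48) = 1 − 264/336 ≈ 0.214

0.214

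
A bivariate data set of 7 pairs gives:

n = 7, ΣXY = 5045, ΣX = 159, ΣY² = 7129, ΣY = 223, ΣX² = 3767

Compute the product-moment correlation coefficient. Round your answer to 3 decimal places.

-0.326

r = (nΣXY − ΣXΣY) / √[(nΣX² − (ΣX)²)(nΣY² − (ΣY)²)]
Numerator: 7×5045 − 159×223 = -142
Denominator: √[(26369 − 25281)(49903 − 49729)] = √[1088 × 174] = 435.1000
r = -142 / 435.1000 ≈ -0.326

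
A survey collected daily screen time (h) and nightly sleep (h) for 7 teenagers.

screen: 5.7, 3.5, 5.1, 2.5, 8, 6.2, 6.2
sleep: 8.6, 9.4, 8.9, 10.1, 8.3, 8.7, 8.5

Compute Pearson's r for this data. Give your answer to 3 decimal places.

-0.953

n = 7, Σx = 37.2, Σy = 62.5, Σx² = 217.88, Σy² = 560.37, Σxy = 325.6
nΣxy − ΣxΣy = 2279.2 − 2325 = -45.8
nΣx² − (Σx)² = 1525.16 − 1383.84 = 141.32; nΣy² − (Σy)² = 3922.59 − 3906.25 = 16.34
r = -45.8 / √(141.32 × 16.34) = -45.8 / 48.0538 ≈ -0.953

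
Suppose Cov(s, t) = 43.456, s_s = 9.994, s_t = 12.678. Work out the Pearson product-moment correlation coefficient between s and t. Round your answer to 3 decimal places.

0.343

r = Cov(s,t) / (s_s · s_t) = 43.456 / (9.994 × 12.678)
  = 43.456 / 126.7039 ≈ 0.343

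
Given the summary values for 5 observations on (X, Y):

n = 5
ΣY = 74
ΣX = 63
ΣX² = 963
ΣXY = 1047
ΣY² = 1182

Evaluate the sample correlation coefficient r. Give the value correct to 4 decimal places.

r = (nΣXY − ΣXΣY) / √[(nΣX² − (ΣX)²)(nΣY² − (ΣY)²)]
Numerator: 5×1047 − 63×74 = 573
Denominator: √[(4815 − 3969)(5910 − 5476)] = √[846 × 434] = 605.9406
r = 573 / 605.9406 ≈ 0.9456

0.9456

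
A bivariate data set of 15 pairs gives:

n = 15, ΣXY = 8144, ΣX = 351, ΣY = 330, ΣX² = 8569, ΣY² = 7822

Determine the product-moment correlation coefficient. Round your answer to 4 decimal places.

r = (nΣXY − ΣXΣY) / √[(nΣX² − (ΣX)²)(nΣY² − (ΣY)²)]
Numerator: 15×8144 − 351×330 = 6330
Denominator: √[(128535 − 123201)(117330 − 108900)] = √[5334 × 8430] = 6705.6409
r = 6330 / 6705.6409 ≈ 0.9440

0.9440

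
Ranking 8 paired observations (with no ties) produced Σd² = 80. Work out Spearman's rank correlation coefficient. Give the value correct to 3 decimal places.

ρ = 1 − 6Σd² / [n(n²−1)] = 1 − 6×80 / (8×63)
  = 1 − 480/504 = 1 − 0.9524 ≈ 0.048

0.048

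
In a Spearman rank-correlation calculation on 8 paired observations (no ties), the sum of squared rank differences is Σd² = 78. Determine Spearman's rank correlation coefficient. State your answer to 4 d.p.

0.0714

ρ = 1 − 6Σd² / [n(n²−1)] = 1 − 6×78 / (8×63)
  = 1 − 468/504 = 1 − 0.92857 ≈ 0.0714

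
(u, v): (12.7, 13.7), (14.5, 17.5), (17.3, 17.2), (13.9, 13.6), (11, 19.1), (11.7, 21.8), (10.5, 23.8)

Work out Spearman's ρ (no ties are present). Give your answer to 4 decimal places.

-0.6786

Rank u: 4, 6, 7, 5, 2, 3, 1
Rank v: 2, 4, 3, 1, 5, 6, 7
d = rank(u) − rank(v): 2, 2, 4, 4, -3, -3, -6; Σd² = 94
ρ = 1 − 6Σd² / [n(n²−1)] = 1 − 6×94 / (7×48) = 1 − 564/336 ≈ -0.6786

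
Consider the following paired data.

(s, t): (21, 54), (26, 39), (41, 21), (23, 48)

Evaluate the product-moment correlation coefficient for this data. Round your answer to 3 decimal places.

n = 4, Σs = 111, Σt = 162, Σs² = 3327, Σt² = 7182, Σst = 4113
nΣst − ΣsΣt = 16452 − 17982 = -1530
nΣs² − (Σs)² = 13308 − 12321 = 987; nΣt² − (Σt)² = 28728 − 26244 = 2484
r = -1530 / √(987 × 2484) = -1530 / 1565.7931 ≈ -0.977

-0.977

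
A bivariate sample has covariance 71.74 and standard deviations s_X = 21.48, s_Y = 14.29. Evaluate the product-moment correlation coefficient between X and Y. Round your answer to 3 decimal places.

r = Cov(X,Y) / (s_X · s_Y) = 71.74 / (21.48 × 14.29)
  = 71.74 / 306.9492 ≈ 0.234

0.234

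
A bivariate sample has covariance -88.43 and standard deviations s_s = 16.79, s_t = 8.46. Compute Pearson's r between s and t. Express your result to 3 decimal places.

-0.623

r = Cov(s,t) / (s_s · s_t) = -88.43 / (16.79 × 8.46)
  = -88.43 / 142.0434 ≈ -0.623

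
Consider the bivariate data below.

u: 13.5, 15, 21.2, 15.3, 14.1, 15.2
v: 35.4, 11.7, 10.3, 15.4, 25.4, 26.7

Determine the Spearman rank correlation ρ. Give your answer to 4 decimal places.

-0.7143

Rank u: 1, 3, 6, 5, 2, 4
Rank v: 6, 2, 1, 3, 4, 5
d = rank(u) − rank(v): -5, 1, 5, 2, -2, -1; Σd² = 60
ρ = 1 − 6Σd² / [n(n²−1)] = 1 − 6×60 / (6×35) = 1 − 360/210 ≈ -0.7143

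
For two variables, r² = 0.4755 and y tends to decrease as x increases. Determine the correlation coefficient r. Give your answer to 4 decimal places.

-0.6896

|r| = √0.4755 = 0.6896
The association is negative, so r = −0.6896.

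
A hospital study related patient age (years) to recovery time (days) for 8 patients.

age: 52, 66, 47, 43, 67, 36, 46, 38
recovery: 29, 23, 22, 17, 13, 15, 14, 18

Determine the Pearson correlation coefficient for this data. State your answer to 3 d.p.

0.167

n = 8, Σx = 395, Σy = 151, Σx² = 20463, Σy² = 3057, Σxy = 7530
nΣxy − ΣxΣy = 60240 − 59645 = 595
nΣx² − (Σx)² = 163704 − 156025 = 7679; nΣy² − (Σy)² = 24456 − 22801 = 1655
r = 595 / √(7679 × 1655) = 595 / 3564.9327 ≈ 0.167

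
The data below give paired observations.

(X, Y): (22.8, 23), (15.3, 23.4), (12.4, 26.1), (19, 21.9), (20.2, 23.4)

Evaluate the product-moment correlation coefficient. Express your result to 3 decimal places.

n = 5, ΣX = 89.7, ΣY = 117.8, ΣX² = 1676.73, ΣY² = 2784.94, ΣXY = 2094.84
nΣXY − ΣXΣY = 10474.2 − 10566.66 = -92.46
nΣX² − (ΣX)² = 8383.65 − 8046.09 = 337.56; nΣY² − (ΣY)² = 13924.7 − 13876.84 = 47.86
r = -92.46 / √(337.56 × 47.86) = -92.46 / 127.1048 ≈ -0.727

-0.727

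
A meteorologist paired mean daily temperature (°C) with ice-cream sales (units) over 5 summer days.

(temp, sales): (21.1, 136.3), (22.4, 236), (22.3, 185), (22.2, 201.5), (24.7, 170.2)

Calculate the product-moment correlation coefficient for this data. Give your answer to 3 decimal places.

0.131

n = 5, Σx = 112.7, Σy = 929, Σx² = 2547.19, Σy² = 178068.98, Σxy = 20965.07
nΣxy − ΣxΣy = 104825.35 − 104698.3 = 127.05
nΣx² − (Σx)² = 12735.95 − 12701.29 = 34.66; nΣy² − (Σy)² = 890344.9 − 863041 = 27303.9
r = 127.05 / √(34.66 × 27303.9) = 127.05 / 972.8069 ≈ 0.131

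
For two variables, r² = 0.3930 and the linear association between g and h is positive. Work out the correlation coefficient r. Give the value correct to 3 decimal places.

0.627

|r| = √0.3930 = 0.627
The association is positive, so r = 0.627.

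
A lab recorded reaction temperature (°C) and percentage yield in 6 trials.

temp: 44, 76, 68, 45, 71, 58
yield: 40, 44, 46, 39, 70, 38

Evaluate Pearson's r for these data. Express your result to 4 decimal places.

0.5463

n = 6, Σx = 362, Σy = 277, Σx² = 22766, Σy² = 13517, Σxy = 17161
nΣxy − ΣxΣy = 102966 − 100274 = 2692
nΣx² − (Σx)² = 136596 − 131044 = 5552; nΣy² − (Σy)² = 81102 − 76729 = 4373
r = 2692 / √(5552 × 4373) = 2692 / 4927.3620 ≈ 0.5463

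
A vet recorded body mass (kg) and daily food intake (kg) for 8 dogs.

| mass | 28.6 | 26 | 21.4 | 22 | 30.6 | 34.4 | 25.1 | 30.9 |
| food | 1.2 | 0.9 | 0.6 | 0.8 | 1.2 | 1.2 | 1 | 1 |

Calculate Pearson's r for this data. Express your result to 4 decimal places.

n = 8, Σx = 219, Σy = 7.9, Σx² = 6140.46, Σy² = 8.13, Σxy = 222.16
nΣxy − ΣxΣy = 1777.28 − 1730.1 = 47.18
nΣx² − (Σx)² = 49123.68 − 47961 = 1162.68; nΣy² − (Σy)² = 65.04 − 62.41 = 2.63
r = 47.18 / √(1162.68 × 2.63) = 47.18 / 55.2978 ≈ 0.8532

0.8532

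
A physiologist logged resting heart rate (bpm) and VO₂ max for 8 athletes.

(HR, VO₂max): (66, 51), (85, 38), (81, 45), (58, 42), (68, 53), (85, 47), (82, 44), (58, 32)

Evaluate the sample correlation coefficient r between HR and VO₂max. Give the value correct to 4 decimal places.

n = 8, Σx = 583, Σy = 352, Σx² = 43443, Σy² = 15812, Σxy = 25740
nΣxy − ΣxΣy = 205920 − 205216 = 704
nΣx² − (Σx)² = 347544 − 339889 = 7655; nΣy² − (Σy)² = 126496 − 123904 = 2592
r = 704 / √(7655 × 2592) = 704 / 4454.4091 ≈ 0.1580

0.1580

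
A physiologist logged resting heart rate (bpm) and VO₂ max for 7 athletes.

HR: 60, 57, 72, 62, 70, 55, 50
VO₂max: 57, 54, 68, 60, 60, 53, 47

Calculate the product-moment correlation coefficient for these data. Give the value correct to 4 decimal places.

n = 7, Σx = 426, Σy = 399, Σx² = 26302, Σy² = 23007, Σxy = 24579
nΣxy − ΣxΣy = 172053 − 169974 = 2079
nΣx² − (Σx)² = 184114 − 181476 = 2638; nΣy² − (Σy)² = 161049 − 159201 = 1848
r = 2079 / √(2638 × 1848) = 2079 / 2207.9457 ≈ 0.9416

0.9416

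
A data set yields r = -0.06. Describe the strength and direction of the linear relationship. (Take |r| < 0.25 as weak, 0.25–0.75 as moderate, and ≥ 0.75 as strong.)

weak negative

r = -0.06 < 0 so the relationship is negative.
|r| = 0.06, which falls in the weak range.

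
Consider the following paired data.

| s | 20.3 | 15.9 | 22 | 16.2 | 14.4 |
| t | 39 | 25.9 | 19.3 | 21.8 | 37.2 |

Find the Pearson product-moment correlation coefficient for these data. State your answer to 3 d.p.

-0.227

n = 5, Σs = 88.8, Σt = 143.2, Σs² = 1618.7, Σt² = 4423.38, Σst = 2516.95
nΣst − ΣsΣt = 12584.75 − 12716.16 = -131.41
nΣs² − (Σs)² = 8093.5 − 7885.44 = 208.06; nΣt² − (Σt)² = 22116.9 − 20506.24 = 1610.66
r = -131.41 / √(208.06 × 1610.66) = -131.41 / 578.8902 ≈ -0.227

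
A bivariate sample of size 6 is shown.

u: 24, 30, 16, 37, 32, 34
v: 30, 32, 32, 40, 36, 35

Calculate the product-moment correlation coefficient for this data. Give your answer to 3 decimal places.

n = 6, Σu = 173, Σv = 205, Σu² = 5281, Σv² = 7069, Σuv = 6014
nΣuv − ΣuΣv = 36084 − 35465 = 619
nΣu² − (Σu)² = 31686 − 29929 = 1757; nΣv² − (Σv)² = 42414 − 42025 = 389
r = 619 / √(1757 × 389) = 619 / 826.7243 ≈ 0.749

0.749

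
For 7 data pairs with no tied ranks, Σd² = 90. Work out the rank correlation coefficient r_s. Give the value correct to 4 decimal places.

-0.6071

ρ = 1 − 6Σd² / [n(n²−1)] = 1 − 6×90 / (7×48)
  = 1 − 540/336 = 1 − 1.60714 ≈ -0.6071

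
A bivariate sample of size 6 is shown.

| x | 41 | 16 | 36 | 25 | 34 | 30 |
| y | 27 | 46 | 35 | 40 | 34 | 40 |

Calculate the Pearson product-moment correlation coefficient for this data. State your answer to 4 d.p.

n = 6, Σx = 182, Σy = 222, Σx² = 5914, Σy² = 8426, Σxy = 6459
nΣxy − ΣxΣy = 38754 − 40404 = -1650
nΣx² − (Σx)² = 35484 − 33124 = 2360; nΣy² − (Σy)² = 50556 − 49284 = 1272
r = -1650 / √(2360 × 1272) = -1650 / 1732.6050 ≈ -0.9523

-0.9523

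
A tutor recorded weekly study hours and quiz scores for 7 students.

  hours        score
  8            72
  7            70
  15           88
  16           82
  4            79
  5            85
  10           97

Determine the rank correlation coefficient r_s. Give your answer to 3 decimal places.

Rank hours: 4, 3, 6, 7, 1, 2, 5
Rank score: 2, 1, 6, 4, 3, 5, 7
d = rank(hours) − rank(score): 2, 2, 0, 3, -2, -3, -2; Σd² = 34
ρ = 1 − 6Σd² / [n(n²−1)] = 1 − 6×34 / (7×48) = 1 − 204/336 ≈ 0.393

0.393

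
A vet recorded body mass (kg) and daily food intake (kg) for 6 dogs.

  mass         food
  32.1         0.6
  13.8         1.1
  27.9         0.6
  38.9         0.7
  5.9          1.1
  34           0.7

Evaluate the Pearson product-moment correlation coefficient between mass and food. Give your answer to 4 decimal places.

n = 6, Σx = 152.6, Σy = 4.8, Σx² = 4703.28, Σy² = 4.12, Σxy = 108.7
nΣxy − ΣxΣy = 652.2 − 732.48 = -80.28
nΣx² − (Σx)² = 28219.68 − 23286.76 = 4932.92; nΣy² − (Σy)² = 24.72 − 23.04 = 1.68
r = -80.28 / √(4932.92 × 1.68) = -80.28 / 91.0346 ≈ -0.8819

-0.8819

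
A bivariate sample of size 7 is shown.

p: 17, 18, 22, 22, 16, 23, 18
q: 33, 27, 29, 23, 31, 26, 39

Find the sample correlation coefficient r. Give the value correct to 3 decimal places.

n = 7, Σp = 136, Σq = 208, Σp² = 2690, Σq² = 6346, Σpq = 3987
nΣpq − ΣpΣq = 27909 − 28288 = -379
nΣp² − (Σp)² = 18830 − 18496 = 334; nΣq² − (Σq)² = 44422 − 43264 = 1158
r = -379 / √(334 × 1158) = -379 / 621.9100 ≈ -0.609

-0.609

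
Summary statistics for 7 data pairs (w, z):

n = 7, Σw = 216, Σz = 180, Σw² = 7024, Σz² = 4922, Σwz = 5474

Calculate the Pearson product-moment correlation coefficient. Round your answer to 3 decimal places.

r = (nΣwz − ΣwΣz) / √[(nΣw² − (Σw)²)(nΣz² − (Σz)²)]
Numerator: 7×5474 − 216×180 = -562
Denominator: √[(49168 − 46656)(34454 − 32400)] = √[2512 × 2054] = 2271.4859
r = -562 / 2271.4859 ≈ -0.247

-0.247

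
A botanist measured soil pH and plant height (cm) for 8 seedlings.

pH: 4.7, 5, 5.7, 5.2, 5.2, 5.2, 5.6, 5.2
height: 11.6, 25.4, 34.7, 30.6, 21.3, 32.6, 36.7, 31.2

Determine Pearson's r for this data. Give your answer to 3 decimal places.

n = 8, Σx = 41.8, Σy = 224.1, Σx² = 219.1, Σy² = 6756.95, Σxy = 1186.47
nΣxy − ΣxΣy = 9491.76 − 9367.38 = 124.38
nΣx² − (Σx)² = 1752.8 − 1747.24 = 5.56; nΣy² − (Σy)² = 54055.6 − 50220.81 = 3834.79
r = 124.38 / √(5.56 × 3834.79) = 124.38 / 146.0186 ≈ 0.852

0.852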